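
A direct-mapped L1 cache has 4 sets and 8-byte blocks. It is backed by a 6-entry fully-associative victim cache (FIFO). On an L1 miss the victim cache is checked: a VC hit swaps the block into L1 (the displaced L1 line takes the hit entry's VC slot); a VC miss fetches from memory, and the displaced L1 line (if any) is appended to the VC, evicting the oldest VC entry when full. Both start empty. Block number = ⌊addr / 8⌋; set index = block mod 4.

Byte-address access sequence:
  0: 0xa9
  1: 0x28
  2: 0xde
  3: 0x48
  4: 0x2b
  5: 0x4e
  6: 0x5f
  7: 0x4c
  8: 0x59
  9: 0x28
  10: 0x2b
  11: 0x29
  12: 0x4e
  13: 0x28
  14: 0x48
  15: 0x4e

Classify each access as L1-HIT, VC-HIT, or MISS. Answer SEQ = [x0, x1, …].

0: 0xa9 (blk 21, set 1) → MISS  vc=[]
1: 0x28 (blk 5, set 1) → MISS  vc=[21]
2: 0xde (blk 27, set 3) → MISS  vc=[21]
3: 0x48 (blk 9, set 1) → MISS  vc=[21, 5]
4: 0x2b (blk 5, set 1) → VC-HIT  vc=[21, 9]
5: 0x4e (blk 9, set 1) → VC-HIT  vc=[21, 5]
6: 0x5f (blk 11, set 3) → MISS  vc=[21, 5, 27]
7: 0x4c (blk 9, set 1) → L1-HIT  vc=[21, 5, 27]
8: 0x59 (blk 11, set 3) → L1-HIT  vc=[21, 5, 27]
9: 0x28 (blk 5, set 1) → VC-HIT  vc=[21, 9, 27]
10: 0x2b (blk 5, set 1) → L1-HIT  vc=[21, 9, 27]
11: 0x29 (blk 5, set 1) → L1-HIT  vc=[21, 9, 27]
12: 0x4e (blk 9, set 1) → VC-HIT  vc=[21, 5, 27]
13: 0x28 (blk 5, set 1) → VC-HIT  vc=[21, 9, 27]
14: 0x48 (blk 9, set 1) → VC-HIT  vc=[21, 5, 27]
15: 0x4e (blk 9, set 1) → L1-HIT  vc=[21, 5, 27]

SEQ = [MISS, MISS, MISS, MISS, VC-HIT, VC-HIT, MISS, L1-HIT, L1-HIT, VC-HIT, L1-HIT, L1-HIT, VC-HIT, VC-HIT, VC-HIT, L1-HIT]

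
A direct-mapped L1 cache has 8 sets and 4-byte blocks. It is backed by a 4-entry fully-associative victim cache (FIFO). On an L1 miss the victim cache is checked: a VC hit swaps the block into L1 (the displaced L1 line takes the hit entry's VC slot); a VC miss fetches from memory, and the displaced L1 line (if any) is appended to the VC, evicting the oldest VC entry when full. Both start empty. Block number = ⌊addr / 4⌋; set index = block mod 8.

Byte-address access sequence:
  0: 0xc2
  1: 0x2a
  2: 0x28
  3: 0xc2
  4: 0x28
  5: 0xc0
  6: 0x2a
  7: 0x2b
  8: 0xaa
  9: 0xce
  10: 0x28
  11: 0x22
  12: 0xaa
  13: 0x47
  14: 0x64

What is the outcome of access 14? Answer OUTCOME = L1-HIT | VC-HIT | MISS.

OUTCOME = MISS

  [0] addr=0xc2 blk=48 s=0: MISS | VC []
  [1] addr=0x2a blk=10 s=2: MISS | VC []
  [2] addr=0x28 blk=10 s=2: L1-HIT | VC []
  [3] addr=0xc2 blk=48 s=0: L1-HIT | VC []
  [4] addr=0x28 blk=10 s=2: L1-HIT | VC []
  [5] addr=0xc0 blk=48 s=0: L1-HIT | VC []
  [6] addr=0x2a blk=10 s=2: L1-HIT | VC []
  [7] addr=0x2b blk=10 s=2: L1-HIT | VC []
  [8] addr=0xaa blk=42 s=2: MISS | VC [10]
  [9] addr=0xce blk=51 s=3: MISS | VC [10]
  [10] addr=0x28 blk=10 s=2: VC-HIT | VC [42]
  [11] addr=0x22 blk=8 s=0: MISS | VC [42, 48]
  [12] addr=0xaa blk=42 s=2: VC-HIT | VC [10, 48]
  [13] addr=0x47 blk=17 s=1: MISS | VC [10, 48]
  [14] addr=0x64 blk=25 s=1: MISS | VC [10, 48, 17]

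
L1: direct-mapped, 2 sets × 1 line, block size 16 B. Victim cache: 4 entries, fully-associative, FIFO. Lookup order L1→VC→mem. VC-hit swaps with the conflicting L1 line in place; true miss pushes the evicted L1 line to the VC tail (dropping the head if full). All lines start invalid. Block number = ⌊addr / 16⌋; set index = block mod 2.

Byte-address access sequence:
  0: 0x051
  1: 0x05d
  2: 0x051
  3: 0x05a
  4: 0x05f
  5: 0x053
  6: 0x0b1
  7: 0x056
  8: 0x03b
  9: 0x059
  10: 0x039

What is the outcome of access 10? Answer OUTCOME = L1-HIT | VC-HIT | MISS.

0: 0x51 (blk 5, set 1) → MISS  vc=[]
1: 0x5d (blk 5, set 1) → L1-HIT  vc=[]
2: 0x51 (blk 5, set 1) → L1-HIT  vc=[]
3: 0x5a (blk 5, set 1) → L1-HIT  vc=[]
4: 0x5f (blk 5, set 1) → L1-HIT  vc=[]
5: 0x53 (blk 5, set 1) → L1-HIT  vc=[]
6: 0xb1 (blk 11, set 1) → MISS  vc=[5]
7: 0x56 (blk 5, set 1) → VC-HIT  vc=[11]
8: 0x3b (blk 3, set 1) → MISS  vc=[11, 5]
9: 0x59 (blk 5, set 1) → VC-HIT  vc=[11, 3]
10: 0x39 (blk 3, set 1) → VC-HIT  vc=[11, 5]

OUTCOME = VC-HIT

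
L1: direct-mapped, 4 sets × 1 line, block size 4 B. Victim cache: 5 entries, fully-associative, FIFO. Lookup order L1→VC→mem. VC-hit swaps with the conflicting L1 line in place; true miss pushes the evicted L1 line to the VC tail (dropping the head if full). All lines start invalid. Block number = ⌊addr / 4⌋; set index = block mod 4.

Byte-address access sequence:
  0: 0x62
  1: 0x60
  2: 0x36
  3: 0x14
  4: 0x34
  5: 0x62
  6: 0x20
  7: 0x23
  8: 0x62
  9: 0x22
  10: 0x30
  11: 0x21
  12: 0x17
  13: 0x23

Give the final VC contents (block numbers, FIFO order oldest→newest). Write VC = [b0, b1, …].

VC = [13, 24, 12]

0: 0x62 (blk 24, set 0) → MISS  vc=[]
1: 0x60 (blk 24, set 0) → L1-HIT  vc=[]
2: 0x36 (blk 13, set 1) → MISS  vc=[]
3: 0x14 (blk 5, set 1) → MISS  vc=[13]
4: 0x34 (blk 13, set 1) → VC-HIT  vc=[5]
5: 0x62 (blk 24, set 0) → L1-HIT  vc=[5]
6: 0x20 (blk 8, set 0) → MISS  vc=[5, 24]
7: 0x23 (blk 8, set 0) → L1-HIT  vc=[5, 24]
8: 0x62 (blk 24, set 0) → VC-HIT  vc=[5, 8]
9: 0x22 (blk 8, set 0) → VC-HIT  vc=[5, 24]
10: 0x30 (blk 12, set 0) → MISS  vc=[5, 24, 8]
11: 0x21 (blk 8, set 0) → VC-HIT  vc=[5, 24, 12]
12: 0x17 (blk 5, set 1) → VC-HIT  vc=[13, 24, 12]
13: 0x23 (blk 8, set 0) → L1-HIT  vc=[13, 24, 12]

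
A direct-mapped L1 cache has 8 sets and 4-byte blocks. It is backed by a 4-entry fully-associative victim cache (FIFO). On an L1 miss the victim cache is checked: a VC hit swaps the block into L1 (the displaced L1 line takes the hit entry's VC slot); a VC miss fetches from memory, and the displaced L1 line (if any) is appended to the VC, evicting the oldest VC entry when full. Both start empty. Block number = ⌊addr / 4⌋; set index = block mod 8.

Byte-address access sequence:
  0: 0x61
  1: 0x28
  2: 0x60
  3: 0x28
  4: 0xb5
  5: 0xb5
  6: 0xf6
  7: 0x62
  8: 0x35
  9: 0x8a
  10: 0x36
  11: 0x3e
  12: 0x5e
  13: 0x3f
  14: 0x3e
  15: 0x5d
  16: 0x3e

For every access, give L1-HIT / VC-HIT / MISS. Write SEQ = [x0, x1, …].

SEQ = [MISS, MISS, L1-HIT, L1-HIT, MISS, L1-HIT, MISS, L1-HIT, MISS, MISS, L1-HIT, MISS, MISS, VC-HIT, L1-HIT, VC-HIT, VC-HIT]

#0 0x61→b24/s0 MISS; vc=[]
#1 0x28→b10/s2 MISS; vc=[]
#2 0x60→b24/s0 L1-HIT; vc=[]
#3 0x28→b10/s2 L1-HIT; vc=[]
#4 0xb5→b45/s5 MISS; vc=[]
#5 0xb5→b45/s5 L1-HIT; vc=[]
#6 0xf6→b61/s5 MISS; vc=[45]
#7 0x62→b24/s0 L1-HIT; vc=[45]
#8 0x35→b13/s5 MISS; vc=[45,61]
#9 0x8a→b34/s2 MISS; vc=[45,61,10]
#10 0x36→b13/s5 L1-HIT; vc=[45,61,10]
#11 0x3e→b15/s7 MISS; vc=[45,61,10]
#12 0x5e→b23/s7 MISS; vc=[45,61,10,15]
#13 0x3f→b15/s7 VC-HIT; vc=[45,61,10,23]
#14 0x3e→b15/s7 L1-HIT; vc=[45,61,10,23]
#15 0x5d→b23/s7 VC-HIT; vc=[45,61,10,15]
#16 0x3e→b15/s7 VC-HIT; vc=[45,61,10,23]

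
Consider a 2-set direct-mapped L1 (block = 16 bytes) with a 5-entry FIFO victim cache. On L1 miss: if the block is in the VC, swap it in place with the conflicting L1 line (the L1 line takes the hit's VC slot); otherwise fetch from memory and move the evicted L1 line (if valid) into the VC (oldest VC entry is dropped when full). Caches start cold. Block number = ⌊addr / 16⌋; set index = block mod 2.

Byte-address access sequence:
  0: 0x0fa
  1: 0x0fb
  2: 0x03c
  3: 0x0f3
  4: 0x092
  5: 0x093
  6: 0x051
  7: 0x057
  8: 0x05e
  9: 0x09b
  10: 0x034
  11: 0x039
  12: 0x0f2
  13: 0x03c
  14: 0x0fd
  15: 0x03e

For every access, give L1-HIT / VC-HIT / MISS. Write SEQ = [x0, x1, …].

0: 0xfa (blk 15, set 1) → MISS  vc=[]
1: 0xfb (blk 15, set 1) → L1-HIT  vc=[]
2: 0x3c (blk 3, set 1) → MISS  vc=[15]
3: 0xf3 (blk 15, set 1) → VC-HIT  vc=[3]
4: 0x92 (blk 9, set 1) → MISS  vc=[3, 15]
5: 0x93 (blk 9, set 1) → L1-HIT  vc=[3, 15]
6: 0x51 (blk 5, set 1) → MISS  vc=[3, 15, 9]
7: 0x57 (blk 5, set 1) → L1-HIT  vc=[3, 15, 9]
8: 0x5e (blk 5, set 1) → L1-HIT  vc=[3, 15, 9]
9: 0x9b (blk 9, set 1) → VC-HIT  vc=[3, 15, 5]
10: 0x34 (blk 3, set 1) → VC-HIT  vc=[9, 15, 5]
11: 0x39 (blk 3, set 1) → L1-HIT  vc=[9, 15, 5]
12: 0xf2 (blk 15, set 1) → VC-HIT  vc=[9, 3, 5]
13: 0x3c (blk 3, set 1) → VC-HIT  vc=[9, 15, 5]
14: 0xfd (blk 15, set 1) → VC-HIT  vc=[9, 3, 5]
15: 0x3e (blk 3, set 1) → VC-HIT  vc=[9, 15, 5]

SEQ = [MISS, L1-HIT, MISS, VC-HIT, MISS, L1-HIT, MISS, L1-HIT, L1-HIT, VC-HIT, VC-HIT, L1-HIT, VC-HIT, VC-HIT, VC-HIT, VC-HIT]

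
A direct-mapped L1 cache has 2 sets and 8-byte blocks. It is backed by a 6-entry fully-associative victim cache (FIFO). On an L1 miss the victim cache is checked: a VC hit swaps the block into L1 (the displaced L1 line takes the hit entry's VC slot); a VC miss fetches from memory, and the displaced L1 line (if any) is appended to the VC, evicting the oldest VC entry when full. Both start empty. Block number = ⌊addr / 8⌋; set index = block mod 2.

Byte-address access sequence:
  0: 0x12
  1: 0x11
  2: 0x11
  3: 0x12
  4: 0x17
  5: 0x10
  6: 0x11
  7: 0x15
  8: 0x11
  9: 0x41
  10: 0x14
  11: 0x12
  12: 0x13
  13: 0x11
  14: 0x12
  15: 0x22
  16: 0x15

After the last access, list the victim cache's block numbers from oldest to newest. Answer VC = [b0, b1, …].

VC = [8, 4]

#0 0x12→b2/s0 MISS; vc=[]
#1 0x11→b2/s0 L1-HIT; vc=[]
#2 0x11→b2/s0 L1-HIT; vc=[]
#3 0x12→b2/s0 L1-HIT; vc=[]
#4 0x17→b2/s0 L1-HIT; vc=[]
#5 0x10→b2/s0 L1-HIT; vc=[]
#6 0x11→b2/s0 L1-HIT; vc=[]
#7 0x15→b2/s0 L1-HIT; vc=[]
#8 0x11→b2/s0 L1-HIT; vc=[]
#9 0x41→b8/s0 MISS; vc=[2]
#10 0x14→b2/s0 VC-HIT; vc=[8]
#11 0x12→b2/s0 L1-HIT; vc=[8]
#12 0x13→b2/s0 L1-HIT; vc=[8]
#13 0x11→b2/s0 L1-HIT; vc=[8]
#14 0x12→b2/s0 L1-HIT; vc=[8]
#15 0x22→b4/s0 MISS; vc=[8,2]
#16 0x15→b2/s0 VC-HIT; vc=[8,4]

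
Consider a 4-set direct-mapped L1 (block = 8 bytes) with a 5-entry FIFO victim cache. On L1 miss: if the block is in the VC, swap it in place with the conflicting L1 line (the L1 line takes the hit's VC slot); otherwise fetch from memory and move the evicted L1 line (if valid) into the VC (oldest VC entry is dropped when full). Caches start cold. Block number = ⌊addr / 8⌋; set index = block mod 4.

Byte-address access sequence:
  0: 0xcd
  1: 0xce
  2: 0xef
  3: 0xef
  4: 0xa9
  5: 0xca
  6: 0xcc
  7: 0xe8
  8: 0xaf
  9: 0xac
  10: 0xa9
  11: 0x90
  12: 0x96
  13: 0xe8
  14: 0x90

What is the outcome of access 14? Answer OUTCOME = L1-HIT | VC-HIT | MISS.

OUTCOME = L1-HIT

0: 0xcd (blk 25, set 1) → MISS  vc=[]
1: 0xce (blk 25, set 1) → L1-HIT  vc=[]
2: 0xef (blk 29, set 1) → MISS  vc=[25]
3: 0xef (blk 29, set 1) → L1-HIT  vc=[25]
4: 0xa9 (blk 21, set 1) → MISS  vc=[25, 29]
5: 0xca (blk 25, set 1) → VC-HIT  vc=[21, 29]
6: 0xcc (blk 25, set 1) → L1-HIT  vc=[21, 29]
7: 0xe8 (blk 29, set 1) → VC-HIT  vc=[21, 25]
8: 0xaf (blk 21, set 1) → VC-HIT  vc=[29, 25]
9: 0xac (blk 21, set 1) → L1-HIT  vc=[29, 25]
10: 0xa9 (blk 21, set 1) → L1-HIT  vc=[29, 25]
11: 0x90 (blk 18, set 2) → MISS  vc=[29, 25]
12: 0x96 (blk 18, set 2) → L1-HIT  vc=[29, 25]
13: 0xe8 (blk 29, set 1) → VC-HIT  vc=[21, 25]
14: 0x90 (blk 18, set 2) → L1-HIT  vc=[21, 25]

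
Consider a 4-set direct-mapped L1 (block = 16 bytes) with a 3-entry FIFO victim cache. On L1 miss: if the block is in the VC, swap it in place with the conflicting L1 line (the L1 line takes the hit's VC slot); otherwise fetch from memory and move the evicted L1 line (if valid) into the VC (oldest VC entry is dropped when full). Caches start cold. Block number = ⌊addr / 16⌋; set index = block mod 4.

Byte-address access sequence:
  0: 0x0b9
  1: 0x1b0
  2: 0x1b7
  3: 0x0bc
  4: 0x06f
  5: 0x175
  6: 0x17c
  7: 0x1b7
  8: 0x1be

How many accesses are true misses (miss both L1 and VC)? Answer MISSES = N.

  [0] addr=0xb9 blk=11 s=3: MISS | VC []
  [1] addr=0x1b0 blk=27 s=3: MISS | VC [11]
  [2] addr=0x1b7 blk=27 s=3: L1-HIT | VC [11]
  [3] addr=0xbc blk=11 s=3: VC-HIT | VC [27]
  [4] addr=0x6f blk=6 s=2: MISS | VC [27]
  [5] addr=0x175 blk=23 s=3: MISS | VC [27, 11]
  [6] addr=0x17c blk=23 s=3: L1-HIT | VC [27, 11]
  [7] addr=0x1b7 blk=27 s=3: VC-HIT | VC [23, 11]
  [8] addr=0x1be blk=27 s=3: L1-HIT | VC [23, 11]

MISSES = 4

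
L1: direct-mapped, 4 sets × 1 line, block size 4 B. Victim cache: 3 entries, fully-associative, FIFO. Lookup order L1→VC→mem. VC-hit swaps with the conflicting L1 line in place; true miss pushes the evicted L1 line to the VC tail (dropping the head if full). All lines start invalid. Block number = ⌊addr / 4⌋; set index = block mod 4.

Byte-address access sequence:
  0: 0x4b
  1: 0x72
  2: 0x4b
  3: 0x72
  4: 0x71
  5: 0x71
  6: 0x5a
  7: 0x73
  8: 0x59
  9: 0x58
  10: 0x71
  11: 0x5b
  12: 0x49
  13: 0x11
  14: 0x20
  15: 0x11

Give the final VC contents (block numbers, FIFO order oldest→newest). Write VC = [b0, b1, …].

#0 0x4b→b18/s2 MISS; vc=[]
#1 0x72→b28/s0 MISS; vc=[]
#2 0x4b→b18/s2 L1-HIT; vc=[]
#3 0x72→b28/s0 L1-HIT; vc=[]
#4 0x71→b28/s0 L1-HIT; vc=[]
#5 0x71→b28/s0 L1-HIT; vc=[]
#6 0x5a→b22/s2 MISS; vc=[18]
#7 0x73→b28/s0 L1-HIT; vc=[18]
#8 0x59→b22/s2 L1-HIT; vc=[18]
#9 0x58→b22/s2 L1-HIT; vc=[18]
#10 0x71→b28/s0 L1-HIT; vc=[18]
#11 0x5b→b22/s2 L1-HIT; vc=[18]
#12 0x49→b18/s2 VC-HIT; vc=[22]
#13 0x11→b4/s0 MISS; vc=[22,28]
#14 0x20→b8/s0 MISS; vc=[22,28,4]
#15 0x11→b4/s0 VC-HIT; vc=[22,28,8]

VC = [22, 28, 8]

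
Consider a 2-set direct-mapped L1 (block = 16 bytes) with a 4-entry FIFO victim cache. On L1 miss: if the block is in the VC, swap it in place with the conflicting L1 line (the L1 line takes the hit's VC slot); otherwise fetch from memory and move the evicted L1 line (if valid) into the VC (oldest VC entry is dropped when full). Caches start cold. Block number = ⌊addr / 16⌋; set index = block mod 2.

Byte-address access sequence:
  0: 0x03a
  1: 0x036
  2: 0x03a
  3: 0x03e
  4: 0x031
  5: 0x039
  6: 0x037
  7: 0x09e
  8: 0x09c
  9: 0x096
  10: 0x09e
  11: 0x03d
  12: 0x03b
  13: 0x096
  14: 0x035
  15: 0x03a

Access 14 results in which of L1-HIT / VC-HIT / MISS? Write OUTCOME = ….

OUTCOME = VC-HIT

0: 0x3a (blk 3, set 1) → MISS  vc=[]
1: 0x36 (blk 3, set 1) → L1-HIT  vc=[]
2: 0x3a (blk 3, set 1) → L1-HIT  vc=[]
3: 0x3e (blk 3, set 1) → L1-HIT  vc=[]
4: 0x31 (blk 3, set 1) → L1-HIT  vc=[]
5: 0x39 (blk 3, set 1) → L1-HIT  vc=[]
6: 0x37 (blk 3, set 1) → L1-HIT  vc=[]
7: 0x9e (blk 9, set 1) → MISS  vc=[3]
8: 0x9c (blk 9, set 1) → L1-HIT  vc=[3]
9: 0x96 (blk 9, set 1) → L1-HIT  vc=[3]
10: 0x9e (blk 9, set 1) → L1-HIT  vc=[3]
11: 0x3d (blk 3, set 1) → VC-HIT  vc=[9]
12: 0x3b (blk 3, set 1) → L1-HIT  vc=[9]
13: 0x96 (blk 9, set 1) → VC-HIT  vc=[3]
14: 0x35 (blk 3, set 1) → VC-HIT  vc=[9]
15: 0x3a (blk 3, set 1) → L1-HIT  vc=[9]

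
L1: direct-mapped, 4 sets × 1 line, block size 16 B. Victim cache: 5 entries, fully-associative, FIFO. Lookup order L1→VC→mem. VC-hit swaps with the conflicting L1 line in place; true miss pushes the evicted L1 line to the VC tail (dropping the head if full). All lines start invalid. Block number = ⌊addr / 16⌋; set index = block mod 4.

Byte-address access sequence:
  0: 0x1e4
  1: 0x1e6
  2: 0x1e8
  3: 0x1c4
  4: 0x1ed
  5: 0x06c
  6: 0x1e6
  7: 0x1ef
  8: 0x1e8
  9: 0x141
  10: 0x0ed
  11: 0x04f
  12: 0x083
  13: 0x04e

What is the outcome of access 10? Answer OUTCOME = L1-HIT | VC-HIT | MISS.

#0 0x1e4→b30/s2 MISS; vc=[]
#1 0x1e6→b30/s2 L1-HIT; vc=[]
#2 0x1e8→b30/s2 L1-HIT; vc=[]
#3 0x1c4→b28/s0 MISS; vc=[]
#4 0x1ed→b30/s2 L1-HIT; vc=[]
#5 0x6c→b6/s2 MISS; vc=[30]
#6 0x1e6→b30/s2 VC-HIT; vc=[6]
#7 0x1ef→b30/s2 L1-HIT; vc=[6]
#8 0x1e8→b30/s2 L1-HIT; vc=[6]
#9 0x141→b20/s0 MISS; vc=[6,28]
#10 0xed→b14/s2 MISS; vc=[6,28,30]
#11 0x4f→b4/s0 MISS; vc=[6,28,30,20]
#12 0x83→b8/s0 MISS; vc=[6,28,30,20,4]
#13 0x4e→b4/s0 VC-HIT; vc=[6,28,30,20,8]

OUTCOME = MISS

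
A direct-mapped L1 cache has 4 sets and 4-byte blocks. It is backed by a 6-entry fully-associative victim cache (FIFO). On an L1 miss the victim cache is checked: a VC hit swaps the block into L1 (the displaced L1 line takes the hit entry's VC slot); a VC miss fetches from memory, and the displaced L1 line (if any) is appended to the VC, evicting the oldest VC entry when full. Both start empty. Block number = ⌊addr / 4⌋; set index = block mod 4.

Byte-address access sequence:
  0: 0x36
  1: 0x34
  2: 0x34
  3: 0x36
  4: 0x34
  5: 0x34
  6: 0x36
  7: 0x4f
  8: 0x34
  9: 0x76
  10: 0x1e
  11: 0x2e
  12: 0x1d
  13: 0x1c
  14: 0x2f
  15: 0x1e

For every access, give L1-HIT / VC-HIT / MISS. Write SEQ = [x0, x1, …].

#0 0x36→b13/s1 MISS; vc=[]
#1 0x34→b13/s1 L1-HIT; vc=[]
#2 0x34→b13/s1 L1-HIT; vc=[]
#3 0x36→b13/s1 L1-HIT; vc=[]
#4 0x34→b13/s1 L1-HIT; vc=[]
#5 0x34→b13/s1 L1-HIT; vc=[]
#6 0x36→b13/s1 L1-HIT; vc=[]
#7 0x4f→b19/s3 MISS; vc=[]
#8 0x34→b13/s1 L1-HIT; vc=[]
#9 0x76→b29/s1 MISS; vc=[13]
#10 0x1e→b7/s3 MISS; vc=[13,19]
#11 0x2e→b11/s3 MISS; vc=[13,19,7]
#12 0x1d→b7/s3 VC-HIT; vc=[13,19,11]
#13 0x1c→b7/s3 L1-HIT; vc=[13,19,11]
#14 0x2f→b11/s3 VC-HIT; vc=[13,19,7]
#15 0x1e→b7/s3 VC-HIT; vc=[13,19,11]

SEQ = [MISS, L1-HIT, L1-HIT, L1-HIT, L1-HIT, L1-HIT, L1-HIT, MISS, L1-HIT, MISS, MISS, MISS, VC-HIT, L1-HIT, VC-HIT, VC-HIT]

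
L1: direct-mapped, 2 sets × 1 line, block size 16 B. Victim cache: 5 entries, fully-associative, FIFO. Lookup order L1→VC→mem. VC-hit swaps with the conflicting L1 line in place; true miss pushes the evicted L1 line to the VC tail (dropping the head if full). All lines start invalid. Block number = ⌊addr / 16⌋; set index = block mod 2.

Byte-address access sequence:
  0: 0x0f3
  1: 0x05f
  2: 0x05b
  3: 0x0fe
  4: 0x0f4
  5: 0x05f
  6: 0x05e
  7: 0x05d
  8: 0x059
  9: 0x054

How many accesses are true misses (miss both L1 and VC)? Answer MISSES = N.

0: 0xf3 (blk 15, set 1) → MISS  vc=[]
1: 0x5f (blk 5, set 1) → MISS  vc=[15]
2: 0x5b (blk 5, set 1) → L1-HIT  vc=[15]
3: 0xfe (blk 15, set 1) → VC-HIT  vc=[5]
4: 0xf4 (blk 15, set 1) → L1-HIT  vc=[5]
5: 0x5f (blk 5, set 1) → VC-HIT  vc=[15]
6: 0x5e (blk 5, set 1) → L1-HIT  vc=[15]
7: 0x5d (blk 5, set 1) → L1-HIT  vc=[15]
8: 0x59 (blk 5, set 1) → L1-HIT  vc=[15]
9: 0x54 (blk 5, set 1) → L1-HIT  vc=[15]

MISSES = 2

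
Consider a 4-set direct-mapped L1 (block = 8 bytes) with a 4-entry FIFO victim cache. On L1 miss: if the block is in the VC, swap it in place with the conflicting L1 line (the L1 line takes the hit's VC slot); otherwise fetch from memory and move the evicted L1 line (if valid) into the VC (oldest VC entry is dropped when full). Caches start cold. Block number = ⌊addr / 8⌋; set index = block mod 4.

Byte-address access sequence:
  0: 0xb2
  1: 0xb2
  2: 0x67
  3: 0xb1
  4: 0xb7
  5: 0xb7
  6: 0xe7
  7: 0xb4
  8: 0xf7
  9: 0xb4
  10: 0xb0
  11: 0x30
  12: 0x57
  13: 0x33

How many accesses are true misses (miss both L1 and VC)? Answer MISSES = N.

#0 0xb2→b22/s2 MISS; vc=[]
#1 0xb2→b22/s2 L1-HIT; vc=[]
#2 0x67→b12/s0 MISS; vc=[]
#3 0xb1→b22/s2 L1-HIT; vc=[]
#4 0xb7→b22/s2 L1-HIT; vc=[]
#5 0xb7→b22/s2 L1-HIT; vc=[]
#6 0xe7→b28/s0 MISS; vc=[12]
#7 0xb4→b22/s2 L1-HIT; vc=[12]
#8 0xf7→b30/s2 MISS; vc=[12,22]
#9 0xb4→b22/s2 VC-HIT; vc=[12,30]
#10 0xb0→b22/s2 L1-HIT; vc=[12,30]
#11 0x30→b6/s2 MISS; vc=[12,30,22]
#12 0x57→b10/s2 MISS; vc=[12,30,22,6]
#13 0x33→b6/s2 VC-HIT; vc=[12,30,22,10]

MISSES = 6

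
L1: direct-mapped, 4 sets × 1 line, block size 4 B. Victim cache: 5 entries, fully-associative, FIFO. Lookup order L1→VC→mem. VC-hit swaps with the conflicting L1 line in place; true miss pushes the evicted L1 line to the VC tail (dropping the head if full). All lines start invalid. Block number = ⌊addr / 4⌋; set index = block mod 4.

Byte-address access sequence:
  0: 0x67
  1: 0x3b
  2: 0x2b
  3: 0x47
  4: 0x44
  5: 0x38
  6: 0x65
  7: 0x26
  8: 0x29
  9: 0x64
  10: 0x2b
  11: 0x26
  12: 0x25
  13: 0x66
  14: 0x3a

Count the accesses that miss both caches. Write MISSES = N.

MISSES = 5

#0 0x67→b25/s1 MISS; vc=[]
#1 0x3b→b14/s2 MISS; vc=[]
#2 0x2b→b10/s2 MISS; vc=[14]
#3 0x47→b17/s1 MISS; vc=[14,25]
#4 0x44→b17/s1 L1-HIT; vc=[14,25]
#5 0x38→b14/s2 VC-HIT; vc=[10,25]
#6 0x65→b25/s1 VC-HIT; vc=[10,17]
#7 0x26→b9/s1 MISS; vc=[10,17,25]
#8 0x29→b10/s2 VC-HIT; vc=[14,17,25]
#9 0x64→b25/s1 VC-HIT; vc=[14,17,9]
#10 0x2b→b10/s2 L1-HIT; vc=[14,17,9]
#11 0x26→b9/s1 VC-HIT; vc=[14,17,25]
#12 0x25→b9/s1 L1-HIT; vc=[14,17,25]
#13 0x66→b25/s1 VC-HIT; vc=[14,17,9]
#14 0x3a→b14/s2 VC-HIT; vc=[10,17,9]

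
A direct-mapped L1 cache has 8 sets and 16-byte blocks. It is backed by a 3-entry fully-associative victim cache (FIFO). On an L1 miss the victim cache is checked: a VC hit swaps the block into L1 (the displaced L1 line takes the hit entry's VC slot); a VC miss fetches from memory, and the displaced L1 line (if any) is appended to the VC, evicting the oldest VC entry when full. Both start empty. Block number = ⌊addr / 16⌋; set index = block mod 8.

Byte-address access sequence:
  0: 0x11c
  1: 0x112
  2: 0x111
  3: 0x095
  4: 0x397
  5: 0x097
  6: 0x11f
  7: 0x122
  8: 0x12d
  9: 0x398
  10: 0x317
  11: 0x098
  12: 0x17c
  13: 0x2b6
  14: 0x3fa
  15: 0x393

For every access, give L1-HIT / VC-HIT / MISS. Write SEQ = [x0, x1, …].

#0 0x11c→b17/s1 MISS; vc=[]
#1 0x112→b17/s1 L1-HIT; vc=[]
#2 0x111→b17/s1 L1-HIT; vc=[]
#3 0x95→b9/s1 MISS; vc=[17]
#4 0x397→b57/s1 MISS; vc=[17,9]
#5 0x97→b9/s1 VC-HIT; vc=[17,57]
#6 0x11f→b17/s1 VC-HIT; vc=[9,57]
#7 0x122→b18/s2 MISS; vc=[9,57]
#8 0x12d→b18/s2 L1-HIT; vc=[9,57]
#9 0x398→b57/s1 VC-HIT; vc=[9,17]
#10 0x317→b49/s1 MISS; vc=[9,17,57]
#11 0x98→b9/s1 VC-HIT; vc=[49,17,57]
#12 0x17c→b23/s7 MISS; vc=[49,17,57]
#13 0x2b6→b43/s3 MISS; vc=[49,17,57]
#14 0x3fa→b63/s7 MISS; vc=[17,57,23]
#15 0x393→b57/s1 VC-HIT; vc=[17,9,23]

SEQ = [MISS, L1-HIT, L1-HIT, MISS, MISS, VC-HIT, VC-HIT, MISS, L1-HIT, VC-HIT, MISS, VC-HIT, MISS, MISS, MISS, VC-HIT]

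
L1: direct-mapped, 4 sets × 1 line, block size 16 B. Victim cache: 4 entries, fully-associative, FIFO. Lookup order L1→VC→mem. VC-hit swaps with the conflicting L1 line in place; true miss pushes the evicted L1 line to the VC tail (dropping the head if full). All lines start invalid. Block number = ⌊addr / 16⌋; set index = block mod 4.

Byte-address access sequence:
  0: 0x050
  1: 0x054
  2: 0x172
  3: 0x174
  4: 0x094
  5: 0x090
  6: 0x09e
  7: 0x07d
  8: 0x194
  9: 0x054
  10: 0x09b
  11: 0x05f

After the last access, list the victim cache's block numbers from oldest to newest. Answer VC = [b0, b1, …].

VC = [25, 23, 9]

#0 0x50→b5/s1 MISS; vc=[]
#1 0x54→b5/s1 L1-HIT; vc=[]
#2 0x172→b23/s3 MISS; vc=[]
#3 0x174→b23/s3 L1-HIT; vc=[]
#4 0x94→b9/s1 MISS; vc=[5]
#5 0x90→b9/s1 L1-HIT; vc=[5]
#6 0x9e→b9/s1 L1-HIT; vc=[5]
#7 0x7d→b7/s3 MISS; vc=[5,23]
#8 0x194→b25/s1 MISS; vc=[5,23,9]
#9 0x54→b5/s1 VC-HIT; vc=[25,23,9]
#10 0x9b→b9/s1 VC-HIT; vc=[25,23,5]
#11 0x5f→b5/s1 VC-HIT; vc=[25,23,9]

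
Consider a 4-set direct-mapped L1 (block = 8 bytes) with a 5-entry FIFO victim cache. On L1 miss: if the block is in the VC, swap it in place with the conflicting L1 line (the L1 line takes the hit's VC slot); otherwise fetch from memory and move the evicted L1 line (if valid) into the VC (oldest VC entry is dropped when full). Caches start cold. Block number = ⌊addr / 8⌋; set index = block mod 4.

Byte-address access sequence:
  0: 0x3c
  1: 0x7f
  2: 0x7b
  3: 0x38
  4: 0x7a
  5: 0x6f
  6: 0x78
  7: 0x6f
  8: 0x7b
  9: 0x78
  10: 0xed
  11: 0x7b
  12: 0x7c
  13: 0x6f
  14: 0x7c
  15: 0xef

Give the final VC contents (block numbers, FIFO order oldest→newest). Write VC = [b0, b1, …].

#0 0x3c→b7/s3 MISS; vc=[]
#1 0x7f→b15/s3 MISS; vc=[7]
#2 0x7b→b15/s3 L1-HIT; vc=[7]
#3 0x38→b7/s3 VC-HIT; vc=[15]
#4 0x7a→b15/s3 VC-HIT; vc=[7]
#5 0x6f→b13/s1 MISS; vc=[7]
#6 0x78→b15/s3 L1-HIT; vc=[7]
#7 0x6f→b13/s1 L1-HIT; vc=[7]
#8 0x7b→b15/s3 L1-HIT; vc=[7]
#9 0x78→b15/s3 L1-HIT; vc=[7]
#10 0xed→b29/s1 MISS; vc=[7,13]
#11 0x7b→b15/s3 L1-HIT; vc=[7,13]
#12 0x7c→b15/s3 L1-HIT; vc=[7,13]
#13 0x6f→b13/s1 VC-HIT; vc=[7,29]
#14 0x7c→b15/s3 L1-HIT; vc=[7,29]
#15 0xef→b29/s1 VC-HIT; vc=[7,13]

VC = [7, 13]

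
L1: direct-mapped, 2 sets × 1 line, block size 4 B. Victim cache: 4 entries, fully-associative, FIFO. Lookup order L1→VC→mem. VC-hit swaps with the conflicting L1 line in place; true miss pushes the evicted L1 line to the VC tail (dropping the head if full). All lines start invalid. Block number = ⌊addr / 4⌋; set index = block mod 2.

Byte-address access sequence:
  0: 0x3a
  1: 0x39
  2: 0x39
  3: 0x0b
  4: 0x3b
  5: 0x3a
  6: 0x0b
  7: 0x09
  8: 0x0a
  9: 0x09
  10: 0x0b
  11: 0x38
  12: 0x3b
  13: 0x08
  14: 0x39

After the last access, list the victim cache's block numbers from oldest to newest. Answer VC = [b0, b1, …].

VC = [2]

0: 0x3a (blk 14, set 0) → MISS  vc=[]
1: 0x39 (blk 14, set 0) → L1-HIT  vc=[]
2: 0x39 (blk 14, set 0) → L1-HIT  vc=[]
3: 0xb (blk 2, set 0) → MISS  vc=[14]
4: 0x3b (blk 14, set 0) → VC-HIT  vc=[2]
5: 0x3a (blk 14, set 0) → L1-HIT  vc=[2]
6: 0xb (blk 2, set 0) → VC-HIT  vc=[14]
7: 0x9 (blk 2, set 0) → L1-HIT  vc=[14]
8: 0xa (blk 2, set 0) → L1-HIT  vc=[14]
9: 0x9 (blk 2, set 0) → L1-HIT  vc=[14]
10: 0xb (blk 2, set 0) → L1-HIT  vc=[14]
11: 0x38 (blk 14, set 0) → VC-HIT  vc=[2]
12: 0x3b (blk 14, set 0) → L1-HIT  vc=[2]
13: 0x8 (blk 2, set 0) → VC-HIT  vc=[14]
14: 0x39 (blk 14, set 0) → VC-HIT  vc=[2]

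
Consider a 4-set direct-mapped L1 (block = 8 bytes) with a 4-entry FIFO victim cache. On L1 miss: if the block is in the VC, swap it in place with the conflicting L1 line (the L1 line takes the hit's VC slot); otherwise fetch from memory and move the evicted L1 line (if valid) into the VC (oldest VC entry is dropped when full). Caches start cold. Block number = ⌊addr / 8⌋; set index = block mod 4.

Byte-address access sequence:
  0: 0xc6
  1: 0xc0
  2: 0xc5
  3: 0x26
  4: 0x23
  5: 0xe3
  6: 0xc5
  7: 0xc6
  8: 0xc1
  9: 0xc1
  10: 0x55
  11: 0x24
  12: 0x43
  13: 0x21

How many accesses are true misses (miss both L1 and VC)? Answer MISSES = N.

MISSES = 5

  [0] addr=0xc6 blk=24 s=0: MISS | VC []
  [1] addr=0xc0 blk=24 s=0: L1-HIT | VC []
  [2] addr=0xc5 blk=24 s=0: L1-HIT | VC []
  [3] addr=0x26 blk=4 s=0: MISS | VC [24]
  [4] addr=0x23 blk=4 s=0: L1-HIT | VC [24]
  [5] addr=0xe3 blk=28 s=0: MISS | VC [24, 4]
  [6] addr=0xc5 blk=24 s=0: VC-HIT | VC [28, 4]
  [7] addr=0xc6 blk=24 s=0: L1-HIT | VC [28, 4]
  [8] addr=0xc1 blk=24 s=0: L1-HIT | VC [28, 4]
  [9] addr=0xc1 blk=24 s=0: L1-HIT | VC [28, 4]
  [10] addr=0x55 blk=10 s=2: MISS | VC [28, 4]
  [11] addr=0x24 blk=4 s=0: VC-HIT | VC [28, 24]
  [12] addr=0x43 blk=8 s=0: MISS | VC [28, 24, 4]
  [13] addr=0x21 blk=4 s=0: VC-HIT | VC [28, 24, 8]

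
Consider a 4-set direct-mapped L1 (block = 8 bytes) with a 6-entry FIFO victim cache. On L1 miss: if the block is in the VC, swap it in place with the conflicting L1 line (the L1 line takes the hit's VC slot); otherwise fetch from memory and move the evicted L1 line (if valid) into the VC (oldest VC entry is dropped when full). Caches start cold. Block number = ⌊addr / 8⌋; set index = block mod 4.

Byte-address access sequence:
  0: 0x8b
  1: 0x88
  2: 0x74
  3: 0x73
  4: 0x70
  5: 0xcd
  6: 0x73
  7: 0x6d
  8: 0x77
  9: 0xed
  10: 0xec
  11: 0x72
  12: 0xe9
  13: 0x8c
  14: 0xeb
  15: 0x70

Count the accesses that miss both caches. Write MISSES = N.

MISSES = 5

0: 0x8b (blk 17, set 1) → MISS  vc=[]
1: 0x88 (blk 17, set 1) → L1-HIT  vc=[]
2: 0x74 (blk 14, set 2) → MISS  vc=[]
3: 0x73 (blk 14, set 2) → L1-HIT  vc=[]
4: 0x70 (blk 14, set 2) → L1-HIT  vc=[]
5: 0xcd (blk 25, set 1) → MISS  vc=[17]
6: 0x73 (blk 14, set 2) → L1-HIT  vc=[17]
7: 0x6d (blk 13, set 1) → MISS  vc=[17, 25]
8: 0x77 (blk 14, set 2) → L1-HIT  vc=[17, 25]
9: 0xed (blk 29, set 1) → MISS  vc=[17, 25, 13]
10: 0xec (blk 29, set 1) → L1-HIT  vc=[17, 25, 13]
11: 0x72 (blk 14, set 2) → L1-HIT  vc=[17, 25, 13]
12: 0xe9 (blk 29, set 1) → L1-HIT  vc=[17, 25, 13]
13: 0x8c (blk 17, set 1) → VC-HIT  vc=[29, 25, 13]
14: 0xeb (blk 29, set 1) → VC-HIT  vc=[17, 25, 13]
15: 0x70 (blk 14, set 2) → L1-HIT  vc=[17, 25, 13]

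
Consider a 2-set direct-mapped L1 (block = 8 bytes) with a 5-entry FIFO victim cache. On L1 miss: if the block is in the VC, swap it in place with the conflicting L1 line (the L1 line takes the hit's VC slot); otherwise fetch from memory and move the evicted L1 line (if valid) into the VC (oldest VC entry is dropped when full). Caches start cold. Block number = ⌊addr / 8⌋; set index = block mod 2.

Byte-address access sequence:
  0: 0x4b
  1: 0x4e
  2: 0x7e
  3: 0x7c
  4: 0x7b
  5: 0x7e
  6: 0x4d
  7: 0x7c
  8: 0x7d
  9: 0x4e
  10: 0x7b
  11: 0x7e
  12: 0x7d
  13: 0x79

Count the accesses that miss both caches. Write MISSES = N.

#0 0x4b→b9/s1 MISS; vc=[]
#1 0x4e→b9/s1 L1-HIT; vc=[]
#2 0x7e→b15/s1 MISS; vc=[9]
#3 0x7c→b15/s1 L1-HIT; vc=[9]
#4 0x7b→b15/s1 L1-HIT; vc=[9]
#5 0x7e→b15/s1 L1-HIT; vc=[9]
#6 0x4d→b9/s1 VC-HIT; vc=[15]
#7 0x7c→b15/s1 VC-HIT; vc=[9]
#8 0x7d→b15/s1 L1-HIT; vc=[9]
#9 0x4e→b9/s1 VC-HIT; vc=[15]
#10 0x7b→b15/s1 VC-HIT; vc=[9]
#11 0x7e→b15/s1 L1-HIT; vc=[9]
#12 0x7d→b15/s1 L1-HIT; vc=[9]
#13 0x79→b15/s1 L1-HIT; vc=[9]

MISSES = 2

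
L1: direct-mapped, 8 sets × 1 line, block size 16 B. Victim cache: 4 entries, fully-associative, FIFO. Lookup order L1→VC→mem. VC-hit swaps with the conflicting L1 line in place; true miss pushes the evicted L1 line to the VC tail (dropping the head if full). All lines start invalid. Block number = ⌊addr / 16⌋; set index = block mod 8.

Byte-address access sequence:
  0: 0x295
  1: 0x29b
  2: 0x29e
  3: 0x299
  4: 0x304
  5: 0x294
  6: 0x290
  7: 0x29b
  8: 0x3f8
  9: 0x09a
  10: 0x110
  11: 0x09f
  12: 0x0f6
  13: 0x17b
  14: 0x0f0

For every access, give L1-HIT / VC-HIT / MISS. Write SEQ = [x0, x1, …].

SEQ = [MISS, L1-HIT, L1-HIT, L1-HIT, MISS, L1-HIT, L1-HIT, L1-HIT, MISS, MISS, MISS, VC-HIT, MISS, MISS, VC-HIT]

#0 0x295→b41/s1 MISS; vc=[]
#1 0x29b→b41/s1 L1-HIT; vc=[]
#2 0x29e→b41/s1 L1-HIT; vc=[]
#3 0x299→b41/s1 L1-HIT; vc=[]
#4 0x304→b48/s0 MISS; vc=[]
#5 0x294→b41/s1 L1-HIT; vc=[]
#6 0x290→b41/s1 L1-HIT; vc=[]
#7 0x29b→b41/s1 L1-HIT; vc=[]
#8 0x3f8→b63/s7 MISS; vc=[]
#9 0x9a→b9/s1 MISS; vc=[41]
#10 0x110→b17/s1 MISS; vc=[41,9]
#11 0x9f→b9/s1 VC-HIT; vc=[41,17]
#12 0xf6→b15/s7 MISS; vc=[41,17,63]
#13 0x17b→b23/s7 MISS; vc=[41,17,63,15]
#14 0xf0→b15/s7 VC-HIT; vc=[41,17,63,23]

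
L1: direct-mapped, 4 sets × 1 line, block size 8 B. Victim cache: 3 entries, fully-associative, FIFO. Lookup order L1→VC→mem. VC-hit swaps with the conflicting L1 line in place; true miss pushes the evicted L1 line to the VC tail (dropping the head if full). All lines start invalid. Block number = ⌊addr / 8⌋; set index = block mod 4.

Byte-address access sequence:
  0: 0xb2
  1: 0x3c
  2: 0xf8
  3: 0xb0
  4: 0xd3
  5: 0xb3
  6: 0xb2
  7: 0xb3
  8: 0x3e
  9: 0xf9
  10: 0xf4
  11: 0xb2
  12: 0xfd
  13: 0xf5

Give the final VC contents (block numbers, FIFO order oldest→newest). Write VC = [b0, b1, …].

#0 0xb2→b22/s2 MISS; vc=[]
#1 0x3c→b7/s3 MISS; vc=[]
#2 0xf8→b31/s3 MISS; vc=[7]
#3 0xb0→b22/s2 L1-HIT; vc=[7]
#4 0xd3→b26/s2 MISS; vc=[7,22]
#5 0xb3→b22/s2 VC-HIT; vc=[7,26]
#6 0xb2→b22/s2 L1-HIT; vc=[7,26]
#7 0xb3→b22/s2 L1-HIT; vc=[7,26]
#8 0x3e→b7/s3 VC-HIT; vc=[31,26]
#9 0xf9→b31/s3 VC-HIT; vc=[7,26]
#10 0xf4→b30/s2 MISS; vc=[7,26,22]
#11 0xb2→b22/s2 VC-HIT; vc=[7,26,30]
#12 0xfd→b31/s3 L1-HIT; vc=[7,26,30]
#13 0xf5→b30/s2 VC-HIT; vc=[7,26,22]

VC = [7, 26, 22]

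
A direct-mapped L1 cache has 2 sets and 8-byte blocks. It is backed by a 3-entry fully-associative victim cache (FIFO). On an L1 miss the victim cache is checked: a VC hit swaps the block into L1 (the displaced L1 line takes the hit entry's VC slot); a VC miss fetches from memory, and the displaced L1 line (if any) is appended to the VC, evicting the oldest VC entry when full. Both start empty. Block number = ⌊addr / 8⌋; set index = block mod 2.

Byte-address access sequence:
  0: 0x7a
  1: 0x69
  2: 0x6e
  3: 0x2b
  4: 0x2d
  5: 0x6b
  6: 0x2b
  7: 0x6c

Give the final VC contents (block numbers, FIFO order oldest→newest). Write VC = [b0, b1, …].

VC = [15, 5]

  [0] addr=0x7a blk=15 s=1: MISS | VC []
  [1] addr=0x69 blk=13 s=1: MISS | VC [15]
  [2] addr=0x6e blk=13 s=1: L1-HIT | VC [15]
  [3] addr=0x2b blk=5 s=1: MISS | VC [15, 13]
  [4] addr=0x2d blk=5 s=1: L1-HIT | VC [15, 13]
  [5] addr=0x6b blk=13 s=1: VC-HIT | VC [15, 5]
  [6] addr=0x2b blk=5 s=1: VC-HIT | VC [15, 13]
  [7] addr=0x6c blk=13 s=1: VC-HIT | VC [15, 5]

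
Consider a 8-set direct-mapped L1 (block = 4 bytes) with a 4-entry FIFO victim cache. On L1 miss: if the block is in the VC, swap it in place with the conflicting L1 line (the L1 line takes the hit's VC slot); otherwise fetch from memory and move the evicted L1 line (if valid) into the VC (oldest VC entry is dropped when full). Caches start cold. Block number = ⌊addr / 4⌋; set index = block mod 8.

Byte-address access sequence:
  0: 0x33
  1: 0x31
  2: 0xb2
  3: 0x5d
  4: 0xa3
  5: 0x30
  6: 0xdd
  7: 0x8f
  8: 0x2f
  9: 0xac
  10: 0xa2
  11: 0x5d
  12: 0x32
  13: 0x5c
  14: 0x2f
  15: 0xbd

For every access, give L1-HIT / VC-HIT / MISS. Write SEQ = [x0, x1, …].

SEQ = [MISS, L1-HIT, MISS, MISS, MISS, VC-HIT, MISS, MISS, MISS, MISS, L1-HIT, VC-HIT, L1-HIT, L1-HIT, VC-HIT, MISS]

  [0] addr=0x33 blk=12 s=4: MISS | VC []
  [1] addr=0x31 blk=12 s=4: L1-HIT | VC []
  [2] addr=0xb2 blk=44 s=4: MISS | VC [12]
  [3] addr=0x5d blk=23 s=7: MISS | VC [12]
  [4] addr=0xa3 blk=40 s=0: MISS | VC [12]
  [5] addr=0x30 blk=12 s=4: VC-HIT | VC [44]
  [6] addr=0xdd blk=55 s=7: MISS | VC [44, 23]
  [7] addr=0x8f blk=35 s=3: MISS | VC [44, 23]
  [8] addr=0x2f blk=11 s=3: MISS | VC [44, 23, 35]
  [9] addr=0xac blk=43 s=3: MISS | VC [44, 23, 35, 11]
  [10] addr=0xa2 blk=40 s=0: L1-HIT | VC [44, 23, 35, 11]
  [11] addr=0x5d blk=23 s=7: VC-HIT | VC [44, 55, 35, 11]
  [12] addr=0x32 blk=12 s=4: L1-HIT | VC [44, 55, 35, 11]
  [13] addr=0x5c blk=23 s=7: L1-HIT | VC [44, 55, 35, 11]
  [14] addr=0x2f blk=11 s=3: VC-HIT | VC [44, 55, 35, 43]
  [15] addr=0xbd blk=47 s=7: MISS | VC [55, 35, 43, 23]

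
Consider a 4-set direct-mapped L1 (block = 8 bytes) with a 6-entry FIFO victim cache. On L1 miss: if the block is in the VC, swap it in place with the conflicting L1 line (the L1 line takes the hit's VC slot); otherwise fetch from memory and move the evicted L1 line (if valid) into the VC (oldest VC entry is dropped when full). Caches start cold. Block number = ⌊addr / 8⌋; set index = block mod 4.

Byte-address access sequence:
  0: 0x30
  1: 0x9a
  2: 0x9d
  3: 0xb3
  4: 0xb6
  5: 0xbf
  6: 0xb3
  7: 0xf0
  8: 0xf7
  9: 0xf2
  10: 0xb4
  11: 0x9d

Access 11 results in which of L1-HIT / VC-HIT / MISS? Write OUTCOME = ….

  [0] addr=0x30 blk=6 s=2: MISS | VC []
  [1] addr=0x9a blk=19 s=3: MISS | VC []
  [2] addr=0x9d blk=19 s=3: L1-HIT | VC []
  [3] addr=0xb3 blk=22 s=2: MISS | VC [6]
  [4] addr=0xb6 blk=22 s=2: L1-HIT | VC [6]
  [5] addr=0xbf blk=23 s=3: MISS | VC [6, 19]
  [6] addr=0xb3 blk=22 s=2: L1-HIT | VC [6, 19]
  [7] addr=0xf0 blk=30 s=2: MISS | VC [6, 19, 22]
  [8] addr=0xf7 blk=30 s=2: L1-HIT | VC [6, 19, 22]
  [9] addr=0xf2 blk=30 s=2: L1-HIT | VC [6, 19, 22]
  [10] addr=0xb4 blk=22 s=2: VC-HIT | VC [6, 19, 30]
  [11] addr=0x9d blk=19 s=3: VC-HIT | VC [6, 23, 30]

OUTCOME = VC-HIT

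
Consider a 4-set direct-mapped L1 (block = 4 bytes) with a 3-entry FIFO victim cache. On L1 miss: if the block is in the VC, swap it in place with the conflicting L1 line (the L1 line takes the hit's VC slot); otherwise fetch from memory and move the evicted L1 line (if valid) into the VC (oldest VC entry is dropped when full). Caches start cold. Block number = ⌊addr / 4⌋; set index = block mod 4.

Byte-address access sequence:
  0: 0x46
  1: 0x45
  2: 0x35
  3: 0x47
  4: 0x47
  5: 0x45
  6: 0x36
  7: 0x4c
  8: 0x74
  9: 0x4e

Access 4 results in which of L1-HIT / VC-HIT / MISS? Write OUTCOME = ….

OUTCOME = L1-HIT

#0 0x46→b17/s1 MISS; vc=[]
#1 0x45→b17/s1 L1-HIT; vc=[]
#2 0x35→b13/s1 MISS; vc=[17]
#3 0x47→b17/s1 VC-HIT; vc=[13]
#4 0x47→b17/s1 L1-HIT; vc=[13]
#5 0x45→b17/s1 L1-HIT; vc=[13]
#6 0x36→b13/s1 VC-HIT; vc=[17]
#7 0x4c→b19/s3 MISS; vc=[17]
#8 0x74→b29/s1 MISS; vc=[17,13]
#9 0x4e→b19/s3 L1-HIT; vc=[17,13]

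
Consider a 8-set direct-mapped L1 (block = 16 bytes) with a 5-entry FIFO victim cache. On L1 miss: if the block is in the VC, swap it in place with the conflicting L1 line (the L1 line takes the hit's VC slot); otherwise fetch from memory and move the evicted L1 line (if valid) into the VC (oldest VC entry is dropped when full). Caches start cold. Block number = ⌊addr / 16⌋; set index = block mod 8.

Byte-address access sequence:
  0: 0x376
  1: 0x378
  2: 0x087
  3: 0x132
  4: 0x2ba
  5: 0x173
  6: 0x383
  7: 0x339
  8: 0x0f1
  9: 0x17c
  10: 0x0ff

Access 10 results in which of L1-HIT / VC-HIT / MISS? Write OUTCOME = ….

OUTCOME = VC-HIT

  [0] addr=0x376 blk=55 s=7: MISS | VC []
  [1] addr=0x378 blk=55 s=7: L1-HIT | VC []
  [2] addr=0x87 blk=8 s=0: MISS | VC []
  [3] addr=0x132 blk=19 s=3: MISS | VC []
  [4] addr=0x2ba blk=43 s=3: MISS | VC [19]
  [5] addr=0x173 blk=23 s=7: MISS | VC [19, 55]
  [6] addr=0x383 blk=56 s=0: MISS | VC [19, 55, 8]
  [7] addr=0x339 blk=51 s=3: MISS | VC [19, 55, 8, 43]
  [8] addr=0xf1 blk=15 s=7: MISS | VC [19, 55, 8, 43, 23]
  [9] addr=0x17c blk=23 s=7: VC-HIT | VC [19, 55, 8, 43, 15]
  [10] addr=0xff blk=15 s=7: VC-HIT | VC [19, 55, 8, 43, 23]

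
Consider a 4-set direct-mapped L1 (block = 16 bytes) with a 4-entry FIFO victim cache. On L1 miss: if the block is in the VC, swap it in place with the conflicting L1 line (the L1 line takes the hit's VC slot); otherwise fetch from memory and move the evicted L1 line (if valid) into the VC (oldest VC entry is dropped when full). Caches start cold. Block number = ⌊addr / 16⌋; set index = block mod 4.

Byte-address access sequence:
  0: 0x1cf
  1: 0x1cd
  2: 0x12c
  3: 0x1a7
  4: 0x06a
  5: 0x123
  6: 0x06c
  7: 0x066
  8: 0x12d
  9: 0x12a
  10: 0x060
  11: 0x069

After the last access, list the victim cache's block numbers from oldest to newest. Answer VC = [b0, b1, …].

VC = [18, 26]

#0 0x1cf→b28/s0 MISS; vc=[]
#1 0x1cd→b28/s0 L1-HIT; vc=[]
#2 0x12c→b18/s2 MISS; vc=[]
#3 0x1a7→b26/s2 MISS; vc=[18]
#4 0x6a→b6/s2 MISS; vc=[18,26]
#5 0x123→b18/s2 VC-HIT; vc=[6,26]
#6 0x6c→b6/s2 VC-HIT; vc=[18,26]
#7 0x66→b6/s2 L1-HIT; vc=[18,26]
#8 0x12d→b18/s2 VC-HIT; vc=[6,26]
#9 0x12a→b18/s2 L1-HIT; vc=[6,26]
#10 0x60→b6/s2 VC-HIT; vc=[18,26]
#11 0x69→b6/s2 L1-HIT; vc=[18,26]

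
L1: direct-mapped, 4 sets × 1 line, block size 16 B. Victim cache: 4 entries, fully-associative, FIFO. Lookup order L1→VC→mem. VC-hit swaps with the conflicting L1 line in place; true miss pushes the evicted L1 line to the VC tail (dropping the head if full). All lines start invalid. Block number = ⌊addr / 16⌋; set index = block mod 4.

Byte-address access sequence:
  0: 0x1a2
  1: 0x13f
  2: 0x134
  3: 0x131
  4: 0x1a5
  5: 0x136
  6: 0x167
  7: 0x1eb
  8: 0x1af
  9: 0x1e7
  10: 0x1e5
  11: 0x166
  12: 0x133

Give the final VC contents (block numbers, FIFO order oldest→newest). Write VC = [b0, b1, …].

  [0] addr=0x1a2 blk=26 s=2: MISS | VC []
  [1] addr=0x13f blk=19 s=3: MISS | VC []
  [2] addr=0x134 blk=19 s=3: L1-HIT | VC []
  [3] addr=0x131 blk=19 s=3: L1-HIT | VC []
  [4] addr=0x1a5 blk=26 s=2: L1-HIT | VC []
  [5] addr=0x136 blk=19 s=3: L1-HIT | VC []
  [6] addr=0x167 blk=22 s=2: MISS | VC [26]
  [7] addr=0x1eb blk=30 s=2: MISS | VC [26, 22]
  [8] addr=0x1af blk=26 s=2: VC-HIT | VC [30, 22]
  [9] addr=0x1e7 blk=30 s=2: VC-HIT | VC [26, 22]
  [10] addr=0x1e5 blk=30 s=2: L1-HIT | VC [26, 22]
  [11] addr=0x166 blk=22 s=2: VC-HIT | VC [26, 30]
  [12] addr=0x133 blk=19 s=3: L1-HIT | VC [26, 30]

VC = [26, 30]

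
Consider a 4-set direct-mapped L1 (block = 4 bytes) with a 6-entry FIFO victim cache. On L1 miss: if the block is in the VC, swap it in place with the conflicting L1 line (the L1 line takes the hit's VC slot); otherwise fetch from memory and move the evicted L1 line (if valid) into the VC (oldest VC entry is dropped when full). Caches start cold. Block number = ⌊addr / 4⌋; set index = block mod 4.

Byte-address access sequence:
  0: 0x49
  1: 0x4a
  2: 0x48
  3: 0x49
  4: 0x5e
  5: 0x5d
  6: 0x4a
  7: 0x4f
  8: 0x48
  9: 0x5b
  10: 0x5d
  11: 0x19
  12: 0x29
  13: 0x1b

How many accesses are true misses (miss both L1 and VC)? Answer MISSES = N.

0: 0x49 (blk 18, set 2) → MISS  vc=[]
1: 0x4a (blk 18, set 2) → L1-HIT  vc=[]
2: 0x48 (blk 18, set 2) → L1-HIT  vc=[]
3: 0x49 (blk 18, set 2) → L1-HIT  vc=[]
4: 0x5e (blk 23, set 3) → MISS  vc=[]
5: 0x5d (blk 23, set 3) → L1-HIT  vc=[]
6: 0x4a (blk 18, set 2) → L1-HIT  vc=[]
7: 0x4f (blk 19, set 3) → MISS  vc=[23]
8: 0x48 (blk 18, set 2) → L1-HIT  vc=[23]
9: 0x5b (blk 22, set 2) → MISS  vc=[23, 18]
10: 0x5d (blk 23, set 3) → VC-HIT  vc=[19, 18]
11: 0x19 (blk 6, set 2) → MISS  vc=[19, 18, 22]
12: 0x29 (blk 10, set 2) → MISS  vc=[19, 18, 22, 6]
13: 0x1b (blk 6, set 2) → VC-HIT  vc=[19, 18, 22, 10]

MISSES = 6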